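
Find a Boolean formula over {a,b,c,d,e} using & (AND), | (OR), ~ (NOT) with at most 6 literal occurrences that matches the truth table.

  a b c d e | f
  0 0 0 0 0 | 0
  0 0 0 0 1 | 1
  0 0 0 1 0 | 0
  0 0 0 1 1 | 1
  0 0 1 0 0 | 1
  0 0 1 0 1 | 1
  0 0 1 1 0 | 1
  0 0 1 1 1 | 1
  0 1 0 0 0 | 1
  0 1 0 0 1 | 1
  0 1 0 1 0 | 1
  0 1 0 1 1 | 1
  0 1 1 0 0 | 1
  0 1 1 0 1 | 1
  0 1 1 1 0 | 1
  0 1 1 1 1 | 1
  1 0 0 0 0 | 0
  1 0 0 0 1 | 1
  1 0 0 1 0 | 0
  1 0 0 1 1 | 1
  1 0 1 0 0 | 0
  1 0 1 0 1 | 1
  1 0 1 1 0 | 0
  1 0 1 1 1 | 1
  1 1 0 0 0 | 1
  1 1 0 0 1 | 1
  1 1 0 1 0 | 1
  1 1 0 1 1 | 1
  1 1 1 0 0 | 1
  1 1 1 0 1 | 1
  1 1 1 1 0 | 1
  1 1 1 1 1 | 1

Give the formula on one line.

((~a & c) | ((~e & b) | e))

  ~a = 11111111111111110000000000000000
  (~a & c) = 00001111000011110000000000000000
  ~e = 10101010101010101010101010101010
  (~e & b) = 00000000101010100000000010101010
  ((~e & b) | e) = 01010101111111110101010111111111
  ((~a & c) | ((~e & b) | e)) = 01011111111111110101010111111111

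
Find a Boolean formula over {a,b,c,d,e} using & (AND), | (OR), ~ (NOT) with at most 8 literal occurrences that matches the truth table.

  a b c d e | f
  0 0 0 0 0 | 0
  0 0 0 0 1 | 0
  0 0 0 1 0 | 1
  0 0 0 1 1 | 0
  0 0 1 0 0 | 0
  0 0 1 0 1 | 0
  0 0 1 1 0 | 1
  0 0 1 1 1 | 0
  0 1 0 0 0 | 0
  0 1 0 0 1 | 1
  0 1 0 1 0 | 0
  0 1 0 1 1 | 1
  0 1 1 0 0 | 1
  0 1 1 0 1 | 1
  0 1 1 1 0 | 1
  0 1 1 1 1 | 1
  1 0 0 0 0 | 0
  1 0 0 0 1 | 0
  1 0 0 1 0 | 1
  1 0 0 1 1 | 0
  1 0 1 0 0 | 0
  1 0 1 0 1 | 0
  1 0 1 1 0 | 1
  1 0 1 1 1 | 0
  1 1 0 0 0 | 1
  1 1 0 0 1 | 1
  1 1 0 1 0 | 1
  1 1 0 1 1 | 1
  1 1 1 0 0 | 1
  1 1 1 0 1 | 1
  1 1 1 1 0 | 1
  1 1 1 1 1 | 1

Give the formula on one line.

  ~b = 11111111000000001111111100000000
  (~b & d) = 00110011000000000011001100000000
  (e | (~b & d)) = 01110111010101010111011101010101
  ~e = 10101010101010101010101010101010
  ((e | (~b & d)) & ~e) = 00100010000000000010001000000000
  (a | c) = 00001111000011111111111111111111
  ((a | c) | e) = 01011111010111111111111111111111
  (b & ((a | c) | e)) = 00000000010111110000000011111111
  (((e | (~b & d)) & ~e) | (b & ((a | c) | e))) = 00100010010111110010001011111111

(((e | (~b & d)) & ~e) | (b & ((a | c) | e)))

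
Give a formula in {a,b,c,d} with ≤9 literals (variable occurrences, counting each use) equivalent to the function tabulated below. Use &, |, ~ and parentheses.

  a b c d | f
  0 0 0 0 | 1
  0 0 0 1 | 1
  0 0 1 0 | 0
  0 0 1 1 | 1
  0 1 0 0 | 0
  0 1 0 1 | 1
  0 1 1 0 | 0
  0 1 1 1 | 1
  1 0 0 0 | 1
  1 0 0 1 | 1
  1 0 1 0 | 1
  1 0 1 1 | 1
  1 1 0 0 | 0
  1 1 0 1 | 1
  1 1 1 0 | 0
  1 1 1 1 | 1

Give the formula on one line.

((~b & (((a & ~d) | d) | ~c)) | d)

  ~b = 1111000011110000
  ~d = 1010101010101010
  (a & ~d) = 0000000010101010
  ((a & ~d) | d) = 0101010111111111
  ~c = 1100110011001100
  (((a & ~d) | d) | ~c) = 1101110111111111
  (~b & (((a & ~d) | d) | ~c)) = 1101000011110000
  ((~b & (((a & ~d) | d) | ~c)) | d) = 1101010111110101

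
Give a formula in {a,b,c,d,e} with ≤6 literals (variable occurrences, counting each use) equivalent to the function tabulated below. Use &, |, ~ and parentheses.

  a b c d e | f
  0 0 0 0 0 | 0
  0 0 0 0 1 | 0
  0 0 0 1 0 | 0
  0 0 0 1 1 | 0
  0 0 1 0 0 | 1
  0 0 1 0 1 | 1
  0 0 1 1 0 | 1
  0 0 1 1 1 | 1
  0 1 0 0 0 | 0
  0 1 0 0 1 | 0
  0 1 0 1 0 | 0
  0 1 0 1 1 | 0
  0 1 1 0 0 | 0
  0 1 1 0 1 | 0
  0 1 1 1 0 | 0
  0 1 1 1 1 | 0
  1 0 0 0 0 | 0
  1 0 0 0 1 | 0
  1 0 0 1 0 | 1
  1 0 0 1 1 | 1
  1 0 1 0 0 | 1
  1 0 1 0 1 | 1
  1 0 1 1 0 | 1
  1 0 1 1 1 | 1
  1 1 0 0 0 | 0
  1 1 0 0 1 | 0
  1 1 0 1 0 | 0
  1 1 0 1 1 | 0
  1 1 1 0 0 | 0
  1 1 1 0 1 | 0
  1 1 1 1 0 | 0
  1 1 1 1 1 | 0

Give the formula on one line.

  (d & a) = 00000000000000000011001100110011
  ((d & a) | c) = 00001111000011110011111100111111
  ~b = 11111111000000001111111100000000
  (((d & a) | c) & ~b) = 00001111000000000011111100000000

(((d & a) | c) & ~b)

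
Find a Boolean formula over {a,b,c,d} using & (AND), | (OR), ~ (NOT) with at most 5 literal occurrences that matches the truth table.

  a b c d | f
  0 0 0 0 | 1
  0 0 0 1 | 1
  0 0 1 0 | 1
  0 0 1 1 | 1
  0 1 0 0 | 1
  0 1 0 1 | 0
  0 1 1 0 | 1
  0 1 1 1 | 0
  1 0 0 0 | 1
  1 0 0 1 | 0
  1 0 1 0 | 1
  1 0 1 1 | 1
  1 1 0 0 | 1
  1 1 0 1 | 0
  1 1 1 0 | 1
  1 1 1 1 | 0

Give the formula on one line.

(((c | ~a) & ~b) | ~d)

  ~a = 1111111100000000
  (c | ~a) = 1111111100110011
  ~b = 1111000011110000
  ((c | ~a) & ~b) = 1111000000110000
  ~d = 1010101010101010
  (((c | ~a) & ~b) | ~d) = 1111101010111010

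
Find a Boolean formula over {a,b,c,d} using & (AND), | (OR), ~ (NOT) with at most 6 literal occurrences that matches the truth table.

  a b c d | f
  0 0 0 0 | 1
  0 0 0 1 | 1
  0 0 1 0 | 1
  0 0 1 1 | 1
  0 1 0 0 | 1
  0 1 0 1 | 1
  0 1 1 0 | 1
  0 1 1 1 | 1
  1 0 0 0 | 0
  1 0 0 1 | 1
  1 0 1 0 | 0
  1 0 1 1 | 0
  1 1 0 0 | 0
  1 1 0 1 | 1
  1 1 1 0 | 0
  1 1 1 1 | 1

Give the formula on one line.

(((~a | ~c) | b) & (~a | d))

  ~a = 1111111100000000
  ~c = 1100110011001100
  (~a | ~c) = 1111111111001100
  ((~a | ~c) | b) = 1111111111001111
  (~a | d) = 1111111101010101
  (((~a | ~c) | b) & (~a | d)) = 1111111101000101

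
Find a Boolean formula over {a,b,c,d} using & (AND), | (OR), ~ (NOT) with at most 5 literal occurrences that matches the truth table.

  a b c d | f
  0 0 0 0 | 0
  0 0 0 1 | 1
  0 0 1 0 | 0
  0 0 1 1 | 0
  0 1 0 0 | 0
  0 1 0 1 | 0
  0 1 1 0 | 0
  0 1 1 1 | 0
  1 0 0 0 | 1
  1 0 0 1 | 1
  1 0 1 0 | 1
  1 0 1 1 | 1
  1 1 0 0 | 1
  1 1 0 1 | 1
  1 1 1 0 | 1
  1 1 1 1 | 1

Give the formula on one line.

(a | ((~c & ~b) & d))

  ~c = 1100110011001100
  ~b = 1111000011110000
  (~c & ~b) = 1100000011000000
  ((~c & ~b) & d) = 0100000001000000
  (a | ((~c & ~b) & d)) = 0100000011111111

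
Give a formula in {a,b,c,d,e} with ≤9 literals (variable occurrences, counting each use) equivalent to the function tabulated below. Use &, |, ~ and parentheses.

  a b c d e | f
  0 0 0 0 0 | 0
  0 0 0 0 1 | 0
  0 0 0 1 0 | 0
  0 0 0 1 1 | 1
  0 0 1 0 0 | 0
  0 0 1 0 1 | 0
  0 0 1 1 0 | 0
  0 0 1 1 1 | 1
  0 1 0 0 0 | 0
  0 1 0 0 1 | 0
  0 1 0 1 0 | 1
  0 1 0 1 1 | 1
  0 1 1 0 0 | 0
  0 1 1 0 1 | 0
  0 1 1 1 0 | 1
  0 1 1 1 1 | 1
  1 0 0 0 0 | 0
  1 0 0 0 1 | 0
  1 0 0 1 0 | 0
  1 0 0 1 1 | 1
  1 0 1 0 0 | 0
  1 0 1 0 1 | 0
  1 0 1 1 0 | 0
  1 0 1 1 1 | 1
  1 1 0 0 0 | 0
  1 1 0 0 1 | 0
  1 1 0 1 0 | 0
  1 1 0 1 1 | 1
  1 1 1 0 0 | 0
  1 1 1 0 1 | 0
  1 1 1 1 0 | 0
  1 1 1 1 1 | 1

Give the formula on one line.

  ~a = 11111111111111110000000000000000
  ~b = 11111111000000001111111100000000
  (c & ~b) = 00001111000000000000111100000000
  (~a | (c & ~b)) = 11111111111111110000111100000000
  ((~a | (c & ~b)) & b) = 00000000111111110000000000000000
  ~e = 10101010101010101010101010101010
  (d | ~e) = 10111011101110111011101110111011
  (e & (d | ~e)) = 00010001000100010001000100010001
  (((~a | (c & ~b)) & b) | (e & (d | ~e))) = 00010001111111110001000100010001
  ((((~a | (c & ~b)) & b) | (e & (d | ~e))) & d) = 00010001001100110001000100010001

((((~a | (c & ~b)) & b) | (e & (d | ~e))) & d)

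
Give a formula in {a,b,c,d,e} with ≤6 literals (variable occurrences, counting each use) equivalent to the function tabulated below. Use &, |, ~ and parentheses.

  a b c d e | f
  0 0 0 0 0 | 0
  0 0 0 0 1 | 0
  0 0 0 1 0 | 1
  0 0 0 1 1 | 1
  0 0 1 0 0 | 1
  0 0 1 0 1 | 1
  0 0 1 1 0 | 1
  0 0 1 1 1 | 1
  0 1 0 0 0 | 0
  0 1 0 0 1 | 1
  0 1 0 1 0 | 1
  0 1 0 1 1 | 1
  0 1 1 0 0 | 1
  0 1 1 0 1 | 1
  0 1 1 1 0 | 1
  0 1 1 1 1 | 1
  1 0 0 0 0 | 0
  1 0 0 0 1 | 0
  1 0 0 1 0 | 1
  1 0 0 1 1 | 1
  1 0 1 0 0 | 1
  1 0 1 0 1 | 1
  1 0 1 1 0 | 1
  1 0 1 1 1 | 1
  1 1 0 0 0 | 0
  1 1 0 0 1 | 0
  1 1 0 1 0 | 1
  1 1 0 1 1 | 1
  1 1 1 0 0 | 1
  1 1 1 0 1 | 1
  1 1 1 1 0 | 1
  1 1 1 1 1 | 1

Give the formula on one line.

  ~a = 11111111111111110000000000000000
  (b & e) = 00000000010101010000000001010101
  (~a & (b & e)) = 00000000010101010000000000000000
  ((~a & (b & e)) | c) = 00001111010111110000111100001111
  (((~a & (b & e)) | c) | d) = 00111111011111110011111100111111

(((~a & (b & e)) | c) | d)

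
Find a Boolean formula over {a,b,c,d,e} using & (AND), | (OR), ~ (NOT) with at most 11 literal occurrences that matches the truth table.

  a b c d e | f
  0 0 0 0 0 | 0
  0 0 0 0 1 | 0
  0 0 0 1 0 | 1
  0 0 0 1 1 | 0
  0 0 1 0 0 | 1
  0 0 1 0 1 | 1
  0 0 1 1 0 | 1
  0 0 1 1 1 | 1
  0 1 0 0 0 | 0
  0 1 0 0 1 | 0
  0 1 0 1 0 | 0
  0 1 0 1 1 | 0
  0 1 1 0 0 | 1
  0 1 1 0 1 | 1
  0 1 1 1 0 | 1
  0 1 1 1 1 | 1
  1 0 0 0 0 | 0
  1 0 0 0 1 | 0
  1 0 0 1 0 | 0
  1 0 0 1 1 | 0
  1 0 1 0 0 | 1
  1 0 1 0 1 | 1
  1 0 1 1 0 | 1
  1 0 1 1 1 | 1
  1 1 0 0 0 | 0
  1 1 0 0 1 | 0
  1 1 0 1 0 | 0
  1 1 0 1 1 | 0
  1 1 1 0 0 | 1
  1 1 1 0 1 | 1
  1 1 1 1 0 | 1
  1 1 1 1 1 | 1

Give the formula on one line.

  ~a = 11111111111111110000000000000000
  ~e = 10101010101010101010101010101010
  ~b = 11111111000000001111111100000000
  ~c = 11110000111100001111000011110000
  (~b & ~c) = 11110000000000001111000000000000
  (d & (~b & ~c)) = 00110000000000000011000000000000
  (c | (d & (~b & ~c))) = 00111111000011110011111100001111
  (~e & (c | (d & (~b & ~c)))) = 00101010000010100010101000001010
  ((~e & (c | (d & (~b & ~c)))) & ~b) = 00101010000000000010101000000000
  (~a & ((~e & (c | (d & (~b & ~c)))) & ~b)) = 00101010000000000000000000000000
  ((~a & ((~e & (c | (d & (~b & ~c)))) & ~b)) | c) = 00101111000011110000111100001111

((~a & ((~e & (c | (d & (~b & ~c)))) & ~b)) | c)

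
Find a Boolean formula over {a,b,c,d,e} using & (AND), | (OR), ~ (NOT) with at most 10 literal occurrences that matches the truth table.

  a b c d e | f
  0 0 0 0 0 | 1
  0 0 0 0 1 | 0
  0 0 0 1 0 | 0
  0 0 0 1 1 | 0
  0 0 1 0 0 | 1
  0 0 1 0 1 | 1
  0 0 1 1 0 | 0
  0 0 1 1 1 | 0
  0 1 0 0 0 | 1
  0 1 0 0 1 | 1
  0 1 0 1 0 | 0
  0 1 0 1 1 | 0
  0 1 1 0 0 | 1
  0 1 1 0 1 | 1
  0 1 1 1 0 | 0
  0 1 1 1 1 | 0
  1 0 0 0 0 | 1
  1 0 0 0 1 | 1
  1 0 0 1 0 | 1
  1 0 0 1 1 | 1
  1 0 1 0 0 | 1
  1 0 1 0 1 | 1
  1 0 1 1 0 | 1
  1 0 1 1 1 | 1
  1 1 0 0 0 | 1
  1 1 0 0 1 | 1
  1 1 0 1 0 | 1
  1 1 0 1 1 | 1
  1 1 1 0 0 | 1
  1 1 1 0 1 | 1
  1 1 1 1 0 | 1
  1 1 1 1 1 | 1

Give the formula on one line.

  ~d = 11001100110011001100110011001100
  ~e = 10101010101010101010101010101010
  (~d & b) = 00000000110011000000000011001100
  (~e | (~d & b)) = 10101010111011101010101011101110
  (~d & (~e | (~d & b))) = 10001000110011001000100011001100
  (~d | a) = 11001100110011001111111111111111
  (c & (~d | a)) = 00001100000011000000111100001111
  ((~d & (~e | (~d & b))) | (c & (~d | a))) = 10001100110011001000111111001111
  (((~d & (~e | (~d & b))) | (c & (~d | a))) | a) = 10001100110011001111111111111111

(((~d & (~e | (~d & b))) | (c & (~d | a))) | a)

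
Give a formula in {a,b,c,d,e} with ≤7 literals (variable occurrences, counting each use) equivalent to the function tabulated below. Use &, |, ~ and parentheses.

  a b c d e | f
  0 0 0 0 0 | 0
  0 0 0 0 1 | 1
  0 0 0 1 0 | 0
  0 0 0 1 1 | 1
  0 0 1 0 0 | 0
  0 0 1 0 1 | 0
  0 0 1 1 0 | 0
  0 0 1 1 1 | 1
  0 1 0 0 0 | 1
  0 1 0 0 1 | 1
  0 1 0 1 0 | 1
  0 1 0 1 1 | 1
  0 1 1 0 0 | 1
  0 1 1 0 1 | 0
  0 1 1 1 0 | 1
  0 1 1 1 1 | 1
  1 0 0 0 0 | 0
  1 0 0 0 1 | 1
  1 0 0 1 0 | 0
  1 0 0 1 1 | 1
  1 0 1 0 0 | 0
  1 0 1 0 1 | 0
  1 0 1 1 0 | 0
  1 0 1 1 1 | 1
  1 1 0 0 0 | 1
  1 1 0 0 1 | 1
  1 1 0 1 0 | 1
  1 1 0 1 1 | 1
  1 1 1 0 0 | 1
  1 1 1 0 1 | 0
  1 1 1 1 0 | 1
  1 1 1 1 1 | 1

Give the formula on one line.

(((~c | ~e) | d) & (e | b))

  ~c = 11110000111100001111000011110000
  ~e = 10101010101010101010101010101010
  (~c | ~e) = 11111010111110101111101011111010
  ((~c | ~e) | d) = 11111011111110111111101111111011
  (e | b) = 01010101111111110101010111111111
  (((~c | ~e) | d) & (e | b)) = 01010001111110110101000111111011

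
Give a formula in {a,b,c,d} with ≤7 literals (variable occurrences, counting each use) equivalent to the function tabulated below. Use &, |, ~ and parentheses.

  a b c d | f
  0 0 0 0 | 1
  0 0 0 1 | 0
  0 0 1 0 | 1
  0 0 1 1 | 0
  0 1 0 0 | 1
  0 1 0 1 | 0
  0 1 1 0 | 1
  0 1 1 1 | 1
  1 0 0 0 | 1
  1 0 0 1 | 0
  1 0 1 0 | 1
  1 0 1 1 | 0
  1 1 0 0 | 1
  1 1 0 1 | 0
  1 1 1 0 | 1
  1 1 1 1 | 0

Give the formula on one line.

(~d | ((~d | ~a) & (c & b)))

  ~d = 1010101010101010
  ~a = 1111111100000000
  (~d | ~a) = 1111111110101010
  (c & b) = 0000001100000011
  ((~d | ~a) & (c & b)) = 0000001100000010
  (~d | ((~d | ~a) & (c & b))) = 1010101110101010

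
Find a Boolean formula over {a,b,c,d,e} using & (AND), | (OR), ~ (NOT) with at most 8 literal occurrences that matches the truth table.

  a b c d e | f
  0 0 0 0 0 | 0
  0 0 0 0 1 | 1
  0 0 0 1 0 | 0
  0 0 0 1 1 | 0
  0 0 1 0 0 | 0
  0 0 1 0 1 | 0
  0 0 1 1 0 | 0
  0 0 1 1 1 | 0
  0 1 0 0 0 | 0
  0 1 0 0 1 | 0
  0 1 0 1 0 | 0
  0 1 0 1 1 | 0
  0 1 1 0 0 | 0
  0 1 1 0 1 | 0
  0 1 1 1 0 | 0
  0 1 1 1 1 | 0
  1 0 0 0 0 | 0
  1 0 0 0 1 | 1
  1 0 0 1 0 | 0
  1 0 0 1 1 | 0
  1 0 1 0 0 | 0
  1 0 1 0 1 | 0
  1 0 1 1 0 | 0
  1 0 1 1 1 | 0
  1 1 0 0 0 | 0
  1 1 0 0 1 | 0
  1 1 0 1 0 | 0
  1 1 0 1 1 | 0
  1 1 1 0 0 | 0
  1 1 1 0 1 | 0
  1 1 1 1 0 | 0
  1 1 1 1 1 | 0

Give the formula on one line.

  ~a = 11111111111111110000000000000000
  ~b = 11111111000000001111111100000000
  (~a | ~b) = 11111111111111111111111100000000
  ~c = 11110000111100001111000011110000
  (e | c) = 01011111010111110101111101011111
  (~c & (e | c)) = 01010000010100000101000001010000
  ((~a | ~b) & (~c & (e | c))) = 01010000010100000101000000000000
  ~d = 11001100110011001100110011001100
  (((~a | ~b) & (~c & (e | c))) & ~d) = 01000000010000000100000000000000
  (c | ~b) = 11111111000011111111111100001111
  ((((~a | ~b) & (~c & (e | c))) & ~d) & (c | ~b)) = 01000000000000000100000000000000

((((~a | ~b) & (~c & (e | c))) & ~d) & (c | ~b))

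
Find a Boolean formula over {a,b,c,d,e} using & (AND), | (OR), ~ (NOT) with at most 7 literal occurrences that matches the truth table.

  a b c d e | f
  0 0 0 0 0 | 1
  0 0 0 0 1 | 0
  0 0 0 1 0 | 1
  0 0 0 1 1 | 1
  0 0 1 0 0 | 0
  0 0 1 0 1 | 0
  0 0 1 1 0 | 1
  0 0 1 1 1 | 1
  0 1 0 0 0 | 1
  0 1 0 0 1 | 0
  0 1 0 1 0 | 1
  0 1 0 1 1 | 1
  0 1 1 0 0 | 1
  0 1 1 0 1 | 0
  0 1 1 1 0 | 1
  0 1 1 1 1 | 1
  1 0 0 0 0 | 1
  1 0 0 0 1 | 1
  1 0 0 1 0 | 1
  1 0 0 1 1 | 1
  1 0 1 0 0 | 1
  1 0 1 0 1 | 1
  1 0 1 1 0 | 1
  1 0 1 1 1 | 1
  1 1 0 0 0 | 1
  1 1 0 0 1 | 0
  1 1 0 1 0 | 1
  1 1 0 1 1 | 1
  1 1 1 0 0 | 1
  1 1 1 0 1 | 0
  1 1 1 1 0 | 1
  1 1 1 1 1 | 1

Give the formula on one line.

  ~e = 10101010101010101010101010101010
  ~c = 11110000111100001111000011110000
  (~c | b) = 11110000111111111111000011111111
  (e | (~c | b)) = 11110101111111111111010111111111
  (~e & (e | (~c | b))) = 10100000101010101010000010101010
  ~b = 11111111000000001111111100000000
  (a & ~b) = 00000000000000001111111100000000
  (d | (a & ~b)) = 00110011001100111111111100110011
  ((~e & (e | (~c | b))) | (d | (a & ~b))) = 10110011101110111111111110111011

((~e & (e | (~c | b))) | (d | (a & ~b)))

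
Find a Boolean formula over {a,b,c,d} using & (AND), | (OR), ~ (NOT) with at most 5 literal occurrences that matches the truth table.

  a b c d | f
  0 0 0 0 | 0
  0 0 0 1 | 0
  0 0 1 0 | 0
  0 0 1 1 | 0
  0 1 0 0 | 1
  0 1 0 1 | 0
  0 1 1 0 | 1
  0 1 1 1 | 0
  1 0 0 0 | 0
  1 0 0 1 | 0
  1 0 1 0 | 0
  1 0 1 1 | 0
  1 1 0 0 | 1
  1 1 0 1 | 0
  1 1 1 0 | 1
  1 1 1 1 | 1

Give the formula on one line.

  ~d = 1010101010101010
  (a & c) = 0000000000110011
  (~d | (a & c)) = 1010101010111011
  (b & (~d | (a & c))) = 0000101000001011

(b & (~d | (a & c)))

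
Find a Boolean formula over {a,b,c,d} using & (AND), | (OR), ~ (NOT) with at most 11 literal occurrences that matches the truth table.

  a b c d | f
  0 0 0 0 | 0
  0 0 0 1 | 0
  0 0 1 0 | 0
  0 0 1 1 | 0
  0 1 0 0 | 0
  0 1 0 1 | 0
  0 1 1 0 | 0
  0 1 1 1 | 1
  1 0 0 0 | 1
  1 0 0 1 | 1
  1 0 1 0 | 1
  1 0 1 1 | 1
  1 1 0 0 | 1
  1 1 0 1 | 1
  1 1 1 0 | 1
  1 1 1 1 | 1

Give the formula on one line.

  (b & c) = 0000001100000011
  (b & a) = 0000000000001111
  (d & c) = 0001000100010001
  ((b & c) & (d & c)) = 0000000100000001
  ((b & a) | ((b & c) & (d & c))) = 0000000100001111
  ((b & c) & ((b & a) | ((b & c) & (d & c)))) = 0000000100000011
  (((b & c) & ((b & a) | ((b & c) & (d & c)))) | a) = 0000000111111111

(((b & c) & ((b & a) | ((b & c) & (d & c)))) | a)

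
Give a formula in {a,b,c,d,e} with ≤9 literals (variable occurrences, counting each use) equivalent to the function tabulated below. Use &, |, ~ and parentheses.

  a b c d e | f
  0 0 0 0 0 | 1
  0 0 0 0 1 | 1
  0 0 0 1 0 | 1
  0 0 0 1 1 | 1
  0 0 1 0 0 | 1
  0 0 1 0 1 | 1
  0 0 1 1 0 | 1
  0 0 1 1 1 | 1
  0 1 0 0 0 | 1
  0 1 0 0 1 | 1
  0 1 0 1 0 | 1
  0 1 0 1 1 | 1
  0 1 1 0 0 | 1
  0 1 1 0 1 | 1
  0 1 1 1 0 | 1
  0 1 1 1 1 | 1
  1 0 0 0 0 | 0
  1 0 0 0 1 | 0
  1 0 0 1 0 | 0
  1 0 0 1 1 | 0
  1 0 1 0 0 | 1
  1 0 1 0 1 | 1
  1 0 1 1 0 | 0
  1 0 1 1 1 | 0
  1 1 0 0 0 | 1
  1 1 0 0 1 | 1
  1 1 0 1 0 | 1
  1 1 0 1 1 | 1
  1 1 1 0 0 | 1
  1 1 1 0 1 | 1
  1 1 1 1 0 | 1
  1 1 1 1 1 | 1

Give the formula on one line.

  ~a = 11111111111111110000000000000000
  (~a | b) = 11111111111111110000000011111111
  ~d = 11001100110011001100110011001100
  (~a | ~d) = 11111111111111111100110011001100
  ((~a | ~d) & c) = 00001111000011110000110000001100
  ~b = 11111111000000001111111100000000
  (~a & ~b) = 11111111000000000000000000000000
  (((~a | ~d) & c) | (~a & ~b)) = 11111111000011110000110000001100
  ((~a | b) | (((~a | ~d) & c) | (~a & ~b))) = 11111111111111110000110011111111

((~a | b) | (((~a | ~d) & c) | (~a & ~b)))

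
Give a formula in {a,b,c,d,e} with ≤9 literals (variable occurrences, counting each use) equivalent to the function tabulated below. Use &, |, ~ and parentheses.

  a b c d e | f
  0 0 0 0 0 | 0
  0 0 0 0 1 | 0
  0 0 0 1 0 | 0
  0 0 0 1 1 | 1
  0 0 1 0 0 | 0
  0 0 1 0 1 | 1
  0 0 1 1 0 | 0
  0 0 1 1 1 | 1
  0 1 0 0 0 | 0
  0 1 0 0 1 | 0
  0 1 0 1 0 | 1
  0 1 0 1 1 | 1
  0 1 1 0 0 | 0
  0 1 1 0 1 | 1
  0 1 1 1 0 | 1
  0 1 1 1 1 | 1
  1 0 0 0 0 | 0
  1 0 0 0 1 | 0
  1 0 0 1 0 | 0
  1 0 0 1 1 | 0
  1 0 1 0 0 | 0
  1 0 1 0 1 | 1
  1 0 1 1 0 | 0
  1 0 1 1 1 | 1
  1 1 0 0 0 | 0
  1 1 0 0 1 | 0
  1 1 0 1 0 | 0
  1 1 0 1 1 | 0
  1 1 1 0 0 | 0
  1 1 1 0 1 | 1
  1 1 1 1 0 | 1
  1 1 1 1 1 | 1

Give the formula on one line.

((((d | c) & e) | ((~d | ~e) & (d & b))) & (c | ~a))

  (d | c) = 00111111001111110011111100111111
  ((d | c) & e) = 00010101000101010001010100010101
  ~d = 11001100110011001100110011001100
  ~e = 10101010101010101010101010101010
  (~d | ~e) = 11101110111011101110111011101110
  (d & b) = 00000000001100110000000000110011
  ((~d | ~e) & (d & b)) = 00000000001000100000000000100010
  (((d | c) & e) | ((~d | ~e) & (d & b))) = 00010101001101110001010100110111
  ~a = 11111111111111110000000000000000
  (c | ~a) = 11111111111111110000111100001111
  ((((d | c) & e) | ((~d | ~e) & (d & b))) & (c | ~a)) = 00010101001101110000010100000111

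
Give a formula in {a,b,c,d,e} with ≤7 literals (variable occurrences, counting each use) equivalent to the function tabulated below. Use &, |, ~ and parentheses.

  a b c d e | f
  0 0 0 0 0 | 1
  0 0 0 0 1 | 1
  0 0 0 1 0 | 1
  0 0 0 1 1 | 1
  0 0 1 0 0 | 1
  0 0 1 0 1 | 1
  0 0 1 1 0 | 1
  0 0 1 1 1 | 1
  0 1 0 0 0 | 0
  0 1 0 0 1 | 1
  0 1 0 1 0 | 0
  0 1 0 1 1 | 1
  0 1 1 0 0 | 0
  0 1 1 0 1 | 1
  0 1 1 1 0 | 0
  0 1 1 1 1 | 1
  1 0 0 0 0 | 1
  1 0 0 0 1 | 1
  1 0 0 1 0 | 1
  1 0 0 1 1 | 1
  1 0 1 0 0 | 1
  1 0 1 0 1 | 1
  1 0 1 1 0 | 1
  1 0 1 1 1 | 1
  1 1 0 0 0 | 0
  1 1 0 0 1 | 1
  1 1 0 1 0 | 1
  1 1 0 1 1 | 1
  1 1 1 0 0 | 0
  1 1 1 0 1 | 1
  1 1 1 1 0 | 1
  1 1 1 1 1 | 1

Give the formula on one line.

(((d & a) | e) | ~b)

  (d & a) = 00000000000000000011001100110011
  ((d & a) | e) = 01010101010101010111011101110111
  ~b = 11111111000000001111111100000000
  (((d & a) | e) | ~b) = 11111111010101011111111101110111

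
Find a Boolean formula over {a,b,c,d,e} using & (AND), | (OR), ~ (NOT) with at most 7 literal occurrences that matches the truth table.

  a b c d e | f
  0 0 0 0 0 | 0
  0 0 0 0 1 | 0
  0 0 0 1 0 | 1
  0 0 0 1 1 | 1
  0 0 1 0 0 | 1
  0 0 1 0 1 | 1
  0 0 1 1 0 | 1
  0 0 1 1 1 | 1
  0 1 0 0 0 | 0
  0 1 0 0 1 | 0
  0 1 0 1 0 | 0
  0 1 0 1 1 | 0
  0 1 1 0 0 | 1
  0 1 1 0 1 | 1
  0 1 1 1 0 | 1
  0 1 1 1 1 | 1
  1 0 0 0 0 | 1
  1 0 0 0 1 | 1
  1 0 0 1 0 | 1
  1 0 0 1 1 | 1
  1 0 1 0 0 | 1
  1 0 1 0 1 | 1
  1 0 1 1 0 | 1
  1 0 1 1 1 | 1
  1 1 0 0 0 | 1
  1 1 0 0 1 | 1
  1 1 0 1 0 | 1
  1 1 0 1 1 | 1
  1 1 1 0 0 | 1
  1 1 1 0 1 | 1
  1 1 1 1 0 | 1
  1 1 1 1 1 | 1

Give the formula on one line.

((c | ((~c | ~b) & a)) | (d & ~b))

  ~c = 11110000111100001111000011110000
  ~b = 11111111000000001111111100000000
  (~c | ~b) = 11111111111100001111111111110000
  ((~c | ~b) & a) = 00000000000000001111111111110000
  (c | ((~c | ~b) & a)) = 00001111000011111111111111111111
  (d & ~b) = 00110011000000000011001100000000
  ((c | ((~c | ~b) & a)) | (d & ~b)) = 00111111000011111111111111111111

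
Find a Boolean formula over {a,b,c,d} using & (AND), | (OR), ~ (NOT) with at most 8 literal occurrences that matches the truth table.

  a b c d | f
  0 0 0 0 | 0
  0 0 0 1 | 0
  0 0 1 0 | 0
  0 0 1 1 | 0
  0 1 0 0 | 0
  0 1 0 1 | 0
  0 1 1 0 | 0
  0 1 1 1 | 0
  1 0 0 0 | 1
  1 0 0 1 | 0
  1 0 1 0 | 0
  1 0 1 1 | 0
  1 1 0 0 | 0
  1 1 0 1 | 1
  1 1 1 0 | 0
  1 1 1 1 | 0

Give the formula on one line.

((((c & ~b) | a) & ((~d | b) & (~b | d))) & ~c)

  ~b = 1111000011110000
  (c & ~b) = 0011000000110000
  ((c & ~b) | a) = 0011000011111111
  ~d = 1010101010101010
  (~d | b) = 1010111110101111
  (~b | d) = 1111010111110101
  ((~d | b) & (~b | d)) = 1010010110100101
  (((c & ~b) | a) & ((~d | b) & (~b | d))) = 0010000010100101
  ~c = 1100110011001100
  ((((c & ~b) | a) & ((~d | b) & (~b | d))) & ~c) = 0000000010000100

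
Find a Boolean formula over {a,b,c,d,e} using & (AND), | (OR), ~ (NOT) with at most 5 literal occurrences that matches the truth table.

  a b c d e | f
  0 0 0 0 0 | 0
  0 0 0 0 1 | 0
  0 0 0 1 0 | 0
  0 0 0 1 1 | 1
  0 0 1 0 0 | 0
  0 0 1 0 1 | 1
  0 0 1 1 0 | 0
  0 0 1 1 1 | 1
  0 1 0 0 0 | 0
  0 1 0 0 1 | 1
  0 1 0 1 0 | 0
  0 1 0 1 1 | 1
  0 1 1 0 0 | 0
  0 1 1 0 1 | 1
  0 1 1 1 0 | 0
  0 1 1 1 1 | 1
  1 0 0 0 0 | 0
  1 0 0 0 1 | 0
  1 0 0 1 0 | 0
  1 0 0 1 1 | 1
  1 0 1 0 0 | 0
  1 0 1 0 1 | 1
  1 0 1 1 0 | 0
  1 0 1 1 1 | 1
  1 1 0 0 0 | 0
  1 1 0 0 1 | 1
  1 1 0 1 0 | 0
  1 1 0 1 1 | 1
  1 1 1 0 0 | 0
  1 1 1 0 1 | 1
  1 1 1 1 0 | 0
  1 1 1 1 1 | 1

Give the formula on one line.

  (d | c) = 00111111001111110011111100111111
  ((d | c) | b) = 00111111111111110011111111111111
  (e & ((d | c) | b)) = 00010101010101010001010101010101

(e & ((d | c) | b))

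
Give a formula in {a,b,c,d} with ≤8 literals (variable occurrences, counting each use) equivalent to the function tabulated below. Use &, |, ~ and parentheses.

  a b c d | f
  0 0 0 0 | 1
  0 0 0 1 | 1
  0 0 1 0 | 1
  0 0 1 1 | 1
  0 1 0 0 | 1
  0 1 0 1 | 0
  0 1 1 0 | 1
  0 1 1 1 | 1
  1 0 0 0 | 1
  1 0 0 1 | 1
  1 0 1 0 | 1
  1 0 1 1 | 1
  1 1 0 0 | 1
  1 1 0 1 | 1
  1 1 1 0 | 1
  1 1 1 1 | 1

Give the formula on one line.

  ~b = 1111000011110000
  (c & b) = 0000001100000011
  (~b | (c & b)) = 1111001111110011
  ~d = 1010101010101010
  ~c = 1100110011001100
  (a | ~d) = 1010101011111111
  (~c & (a | ~d)) = 1000100011001100
  (~b | (~c & (a | ~d))) = 1111100011111100
  (~d | (~b | (~c & (a | ~d)))) = 1111101011111110
  ((~b | (c & b)) | (~d | (~b | (~c & (a | ~d))))) = 1111101111111111

((~b | (c & b)) | (~d | (~b | (~c & (a | ~d)))))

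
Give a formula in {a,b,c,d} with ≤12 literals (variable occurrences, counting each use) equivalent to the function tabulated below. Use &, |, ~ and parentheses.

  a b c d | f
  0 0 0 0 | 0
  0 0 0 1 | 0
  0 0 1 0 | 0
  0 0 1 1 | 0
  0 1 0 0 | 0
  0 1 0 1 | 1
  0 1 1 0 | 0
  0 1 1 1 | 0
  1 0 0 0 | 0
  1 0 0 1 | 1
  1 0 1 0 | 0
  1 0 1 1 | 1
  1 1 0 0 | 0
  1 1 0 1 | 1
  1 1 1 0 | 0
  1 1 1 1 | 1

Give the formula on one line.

(((((~b & ~c) | ((d | ~b) & a)) | ~c) & d) & (a | b))

  ~b = 1111000011110000
  ~c = 1100110011001100
  (~b & ~c) = 1100000011000000
  (d | ~b) = 1111010111110101
  ((d | ~b) & a) = 0000000011110101
  ((~b & ~c) | ((d | ~b) & a)) = 1100000011110101
  (((~b & ~c) | ((d | ~b) & a)) | ~c) = 1100110011111101
  ((((~b & ~c) | ((d | ~b) & a)) | ~c) & d) = 0100010001010101
  (a | b) = 0000111111111111
  (((((~b & ~c) | ((d | ~b) & a)) | ~c) & d) & (a | b)) = 0000010001010101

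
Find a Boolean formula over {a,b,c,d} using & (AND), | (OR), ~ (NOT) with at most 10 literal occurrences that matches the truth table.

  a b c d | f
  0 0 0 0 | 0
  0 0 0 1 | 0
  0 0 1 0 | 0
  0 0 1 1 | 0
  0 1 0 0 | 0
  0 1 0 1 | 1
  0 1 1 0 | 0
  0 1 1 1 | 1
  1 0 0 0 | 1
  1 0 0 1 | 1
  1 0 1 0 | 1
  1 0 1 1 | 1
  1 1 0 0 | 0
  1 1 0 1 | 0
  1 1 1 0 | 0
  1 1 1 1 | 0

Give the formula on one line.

  (b & d) = 0000010100000101
  ((b & d) | a) = 0000010111111111
  ~a = 1111111100000000
  ((b & d) & ~a) = 0000010100000000
  ~b = 1111000011110000
  (((b & d) & ~a) | ~b) = 1111010111110000
  (((b & d) | a) & (((b & d) & ~a) | ~b)) = 0000010111110000

(((b & d) | a) & (((b & d) & ~a) | ~b))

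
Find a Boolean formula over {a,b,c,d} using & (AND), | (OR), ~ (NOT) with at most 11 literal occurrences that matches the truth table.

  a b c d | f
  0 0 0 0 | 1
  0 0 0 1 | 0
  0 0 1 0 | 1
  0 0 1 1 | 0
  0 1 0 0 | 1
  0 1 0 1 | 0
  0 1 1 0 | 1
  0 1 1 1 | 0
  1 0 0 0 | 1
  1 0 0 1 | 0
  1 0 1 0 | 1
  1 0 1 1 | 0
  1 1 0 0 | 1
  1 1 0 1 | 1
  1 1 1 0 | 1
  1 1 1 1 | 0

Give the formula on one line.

(((c | (b & ~c)) & (((a | c) | (~b & d)) & ~c)) | ~d)

  ~c = 1100110011001100
  (b & ~c) = 0000110000001100
  (c | (b & ~c)) = 0011111100111111
  (a | c) = 0011001111111111
  ~b = 1111000011110000
  (~b & d) = 0101000001010000
  ((a | c) | (~b & d)) = 0111001111111111
  (((a | c) | (~b & d)) & ~c) = 0100000011001100
  ((c | (b & ~c)) & (((a | c) | (~b & d)) & ~c)) = 0000000000001100
  ~d = 1010101010101010
  (((c | (b & ~c)) & (((a | c) | (~b & d)) & ~c)) | ~d) = 1010101010101110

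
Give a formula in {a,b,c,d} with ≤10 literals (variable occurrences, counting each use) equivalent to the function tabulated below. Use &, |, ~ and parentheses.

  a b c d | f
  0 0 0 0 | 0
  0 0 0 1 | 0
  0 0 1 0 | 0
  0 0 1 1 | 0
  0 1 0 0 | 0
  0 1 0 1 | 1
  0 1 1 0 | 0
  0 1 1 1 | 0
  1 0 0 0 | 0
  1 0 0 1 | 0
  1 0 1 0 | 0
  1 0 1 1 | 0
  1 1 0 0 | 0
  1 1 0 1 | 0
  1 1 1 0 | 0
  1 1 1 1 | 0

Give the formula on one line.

  ~a = 1111111100000000
  (c & b) = 0000001100000011
  ~d = 1010101010101010
  ((c & b) | ~d) = 1010101110101011
  (((c & b) | ~d) | b) = 1010111110101111
  (d & (((c & b) | ~d) | b)) = 0000010100000101
  (~a & (d & (((c & b) | ~d) | b))) = 0000010100000000
  ~c = 1100110011001100
  (b & ~c) = 0000110000001100
  (~a & (b & ~c)) = 0000110000000000
  ((~a & (d & (((c & b) | ~d) | b))) & (~a & (b & ~c))) = 0000010000000000

((~a & (d & (((c & b) | ~d) | b))) & (~a & (b & ~c)))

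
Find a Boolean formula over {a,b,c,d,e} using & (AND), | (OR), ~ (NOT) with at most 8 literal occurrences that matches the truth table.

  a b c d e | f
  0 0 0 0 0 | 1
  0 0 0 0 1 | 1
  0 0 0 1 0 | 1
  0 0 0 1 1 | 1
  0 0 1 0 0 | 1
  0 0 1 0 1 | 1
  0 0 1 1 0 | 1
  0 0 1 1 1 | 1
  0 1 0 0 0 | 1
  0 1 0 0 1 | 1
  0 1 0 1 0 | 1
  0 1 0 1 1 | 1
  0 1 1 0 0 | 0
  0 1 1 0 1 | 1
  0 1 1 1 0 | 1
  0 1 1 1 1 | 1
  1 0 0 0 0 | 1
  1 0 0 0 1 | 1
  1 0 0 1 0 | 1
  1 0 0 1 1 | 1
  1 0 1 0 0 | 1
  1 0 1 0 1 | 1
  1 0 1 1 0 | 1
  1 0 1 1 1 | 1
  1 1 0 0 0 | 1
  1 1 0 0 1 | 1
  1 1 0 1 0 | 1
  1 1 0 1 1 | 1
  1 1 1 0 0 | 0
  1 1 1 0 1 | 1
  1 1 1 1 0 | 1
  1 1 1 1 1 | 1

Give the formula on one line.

  ~b = 11111111000000001111111100000000
  (~b & c) = 00001111000000000000111100000000
  ~e = 10101010101010101010101010101010
  (d & ~e) = 00100010001000100010001000100010
  ((~b & c) | (d & ~e)) = 00101111001000100010111100100010
  (b & e) = 00000000010101010000000001010101
  (d | (b & e)) = 00110011011101110011001101110111
  ~c = 11110000111100001111000011110000
  ((d | (b & e)) | ~c) = 11110011111101111111001111110111
  (((~b & c) | (d & ~e)) | ((d | (b & e)) | ~c)) = 11111111111101111111111111110111

(((~b & c) | (d & ~e)) | ((d | (b & e)) | ~c))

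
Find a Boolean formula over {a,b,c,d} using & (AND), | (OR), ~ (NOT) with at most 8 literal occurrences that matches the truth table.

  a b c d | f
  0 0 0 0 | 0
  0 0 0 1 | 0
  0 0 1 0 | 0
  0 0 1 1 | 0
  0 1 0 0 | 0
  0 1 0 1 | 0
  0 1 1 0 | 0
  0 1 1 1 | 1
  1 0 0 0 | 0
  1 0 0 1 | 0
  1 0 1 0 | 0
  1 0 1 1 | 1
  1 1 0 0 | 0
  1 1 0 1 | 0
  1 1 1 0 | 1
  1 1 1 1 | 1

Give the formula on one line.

(c & ((a | b) & ((d | a) & (b | d))))

  (a | b) = 0000111111111111
  (d | a) = 0101010111111111
  (b | d) = 0101111101011111
  ((d | a) & (b | d)) = 0101010101011111
  ((a | b) & ((d | a) & (b | d))) = 0000010101011111
  (c & ((a | b) & ((d | a) & (b | d)))) = 0000000100010011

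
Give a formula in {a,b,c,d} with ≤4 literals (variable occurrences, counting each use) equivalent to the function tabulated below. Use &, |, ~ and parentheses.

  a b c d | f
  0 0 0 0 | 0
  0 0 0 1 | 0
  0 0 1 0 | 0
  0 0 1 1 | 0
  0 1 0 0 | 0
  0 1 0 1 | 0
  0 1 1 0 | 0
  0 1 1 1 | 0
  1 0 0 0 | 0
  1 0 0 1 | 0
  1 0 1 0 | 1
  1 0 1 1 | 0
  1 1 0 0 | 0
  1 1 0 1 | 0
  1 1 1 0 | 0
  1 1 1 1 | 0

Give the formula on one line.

  ~d = 1010101010101010
  (c & ~d) = 0010001000100010
  ~b = 1111000011110000
  (~b & a) = 0000000011110000
  ((c & ~d) & (~b & a)) = 0000000000100000

((c & ~d) & (~b & a))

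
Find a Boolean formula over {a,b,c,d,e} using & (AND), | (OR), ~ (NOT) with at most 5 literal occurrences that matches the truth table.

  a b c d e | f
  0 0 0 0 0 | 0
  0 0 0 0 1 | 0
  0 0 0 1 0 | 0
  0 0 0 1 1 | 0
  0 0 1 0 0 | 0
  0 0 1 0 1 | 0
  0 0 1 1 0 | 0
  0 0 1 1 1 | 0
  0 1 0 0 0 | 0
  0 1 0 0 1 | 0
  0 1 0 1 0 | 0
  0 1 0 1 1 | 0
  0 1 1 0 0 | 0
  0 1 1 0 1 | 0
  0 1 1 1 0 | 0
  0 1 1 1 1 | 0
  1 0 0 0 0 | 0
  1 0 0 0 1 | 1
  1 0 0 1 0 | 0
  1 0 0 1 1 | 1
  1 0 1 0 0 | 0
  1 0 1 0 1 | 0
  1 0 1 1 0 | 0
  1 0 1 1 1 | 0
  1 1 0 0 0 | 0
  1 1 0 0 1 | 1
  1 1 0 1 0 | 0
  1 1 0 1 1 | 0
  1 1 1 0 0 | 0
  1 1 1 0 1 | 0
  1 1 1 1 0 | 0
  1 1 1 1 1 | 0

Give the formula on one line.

  ~b = 11111111000000001111111100000000
  ~d = 11001100110011001100110011001100
  (~b | ~d) = 11111111110011001111111111001100
  (a & (~b | ~d)) = 00000000000000001111111111001100
  ~c = 11110000111100001111000011110000
  (e & ~c) = 01010000010100000101000001010000
  ((a & (~b | ~d)) & (e & ~c)) = 00000000000000000101000001000000

((a & (~b | ~d)) & (e & ~c))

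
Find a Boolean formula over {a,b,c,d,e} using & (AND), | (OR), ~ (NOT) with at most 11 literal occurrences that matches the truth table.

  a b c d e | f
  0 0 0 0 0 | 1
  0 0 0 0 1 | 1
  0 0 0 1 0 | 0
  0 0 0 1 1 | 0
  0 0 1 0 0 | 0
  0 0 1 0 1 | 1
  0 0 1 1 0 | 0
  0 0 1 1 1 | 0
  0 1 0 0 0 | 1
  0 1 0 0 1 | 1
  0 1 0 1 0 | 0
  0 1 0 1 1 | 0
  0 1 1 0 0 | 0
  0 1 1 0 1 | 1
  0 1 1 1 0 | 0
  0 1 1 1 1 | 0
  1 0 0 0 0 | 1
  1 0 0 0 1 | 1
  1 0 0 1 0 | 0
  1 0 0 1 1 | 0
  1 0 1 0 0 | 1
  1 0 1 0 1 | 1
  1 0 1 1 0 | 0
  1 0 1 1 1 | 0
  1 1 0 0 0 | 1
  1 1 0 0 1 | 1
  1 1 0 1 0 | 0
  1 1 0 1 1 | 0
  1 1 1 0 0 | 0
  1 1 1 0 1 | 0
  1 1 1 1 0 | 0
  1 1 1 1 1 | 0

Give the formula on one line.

  ~d = 11001100110011001100110011001100
  ~c = 11110000111100001111000011110000
  ~b = 11111111000000001111111100000000
  (~b & a) = 00000000000000001111111100000000
  (~c | (~b & a)) = 11110000111100001111111111110000
  ((~c | (~b & a)) | d) = 11110011111100111111111111110011
  ~a = 11111111111111110000000000000000
  (d | ~a) = 11111111111111110011001100110011
  (e & (d | ~a)) = 01010101010101010001000100010001
  (((~c | (~b & a)) | d) | (e & (d | ~a))) = 11110111111101111111111111110011
  (~d & (((~c | (~b & a)) | d) | (e & (d | ~a)))) = 11000100110001001100110011000000

(~d & (((~c | (~b & a)) | d) | (e & (d | ~a))))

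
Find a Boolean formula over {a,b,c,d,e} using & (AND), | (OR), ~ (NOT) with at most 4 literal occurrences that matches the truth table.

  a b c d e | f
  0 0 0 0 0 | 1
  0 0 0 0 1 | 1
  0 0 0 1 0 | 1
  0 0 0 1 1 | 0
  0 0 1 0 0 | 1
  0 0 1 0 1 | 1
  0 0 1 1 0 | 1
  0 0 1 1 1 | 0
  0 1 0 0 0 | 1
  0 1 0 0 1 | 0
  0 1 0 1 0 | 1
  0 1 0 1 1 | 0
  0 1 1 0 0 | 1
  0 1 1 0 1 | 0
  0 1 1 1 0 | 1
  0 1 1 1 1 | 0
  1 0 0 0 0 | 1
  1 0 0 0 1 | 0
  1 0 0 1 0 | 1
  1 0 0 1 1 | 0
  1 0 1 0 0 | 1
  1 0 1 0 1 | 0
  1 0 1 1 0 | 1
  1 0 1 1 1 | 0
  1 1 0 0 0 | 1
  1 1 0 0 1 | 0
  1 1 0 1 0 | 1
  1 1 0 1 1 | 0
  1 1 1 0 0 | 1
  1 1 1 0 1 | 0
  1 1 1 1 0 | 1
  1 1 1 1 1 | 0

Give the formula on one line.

  ~e = 10101010101010101010101010101010
  ~b = 11111111000000001111111100000000
  ~a = 11111111111111110000000000000000
  (~b & ~a) = 11111111000000000000000000000000
  ~d = 11001100110011001100110011001100
  ((~b & ~a) & ~d) = 11001100000000000000000000000000
  (~e | ((~b & ~a) & ~d)) = 11101110101010101010101010101010

(~e | ((~b & ~a) & ~d))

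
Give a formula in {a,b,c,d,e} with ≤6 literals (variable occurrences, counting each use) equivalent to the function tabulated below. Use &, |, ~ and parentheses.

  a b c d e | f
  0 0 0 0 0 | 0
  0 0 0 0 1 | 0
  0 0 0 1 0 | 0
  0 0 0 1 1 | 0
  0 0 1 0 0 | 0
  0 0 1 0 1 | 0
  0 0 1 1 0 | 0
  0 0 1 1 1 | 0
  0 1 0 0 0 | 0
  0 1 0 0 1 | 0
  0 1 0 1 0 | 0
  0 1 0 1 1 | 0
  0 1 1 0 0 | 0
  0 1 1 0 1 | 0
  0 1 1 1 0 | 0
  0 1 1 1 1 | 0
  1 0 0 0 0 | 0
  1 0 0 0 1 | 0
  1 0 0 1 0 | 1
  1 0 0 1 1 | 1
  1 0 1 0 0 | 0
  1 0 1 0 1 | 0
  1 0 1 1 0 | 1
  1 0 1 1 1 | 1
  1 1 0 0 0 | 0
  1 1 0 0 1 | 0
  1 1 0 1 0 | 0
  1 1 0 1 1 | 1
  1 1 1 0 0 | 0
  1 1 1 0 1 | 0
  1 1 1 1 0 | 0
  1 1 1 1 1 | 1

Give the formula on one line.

((a & d) & (e | (~b | ~a)))

  (a & d) = 00000000000000000011001100110011
  ~b = 11111111000000001111111100000000
  ~a = 11111111111111110000000000000000
  (~b | ~a) = 11111111111111111111111100000000
  (e | (~b | ~a)) = 11111111111111111111111101010101
  ((a & d) & (e | (~b | ~a))) = 00000000000000000011001100010001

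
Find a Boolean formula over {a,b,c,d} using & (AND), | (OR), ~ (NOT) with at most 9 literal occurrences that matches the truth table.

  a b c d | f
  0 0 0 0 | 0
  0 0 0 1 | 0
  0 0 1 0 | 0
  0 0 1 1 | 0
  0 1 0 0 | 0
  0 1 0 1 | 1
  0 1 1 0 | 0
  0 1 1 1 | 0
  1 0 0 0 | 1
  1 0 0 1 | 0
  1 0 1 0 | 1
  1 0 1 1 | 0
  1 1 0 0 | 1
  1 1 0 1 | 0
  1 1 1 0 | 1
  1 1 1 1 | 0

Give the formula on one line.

((~d & a) | (((b & d) & ((~c | (b & ~d)) | ~d)) & ~a))

  ~d = 1010101010101010
  (~d & a) = 0000000010101010
  (b & d) = 0000010100000101
  ~c = 1100110011001100
  (b & ~d) = 0000101000001010
  (~c | (b & ~d)) = 1100111011001110
  ((~c | (b & ~d)) | ~d) = 1110111011101110
  ((b & d) & ((~c | (b & ~d)) | ~d)) = 0000010000000100
  ~a = 1111111100000000
  (((b & d) & ((~c | (b & ~d)) | ~d)) & ~a) = 0000010000000000
  ((~d & a) | (((b & d) & ((~c | (b & ~d)) | ~d)) & ~a)) = 0000010010101010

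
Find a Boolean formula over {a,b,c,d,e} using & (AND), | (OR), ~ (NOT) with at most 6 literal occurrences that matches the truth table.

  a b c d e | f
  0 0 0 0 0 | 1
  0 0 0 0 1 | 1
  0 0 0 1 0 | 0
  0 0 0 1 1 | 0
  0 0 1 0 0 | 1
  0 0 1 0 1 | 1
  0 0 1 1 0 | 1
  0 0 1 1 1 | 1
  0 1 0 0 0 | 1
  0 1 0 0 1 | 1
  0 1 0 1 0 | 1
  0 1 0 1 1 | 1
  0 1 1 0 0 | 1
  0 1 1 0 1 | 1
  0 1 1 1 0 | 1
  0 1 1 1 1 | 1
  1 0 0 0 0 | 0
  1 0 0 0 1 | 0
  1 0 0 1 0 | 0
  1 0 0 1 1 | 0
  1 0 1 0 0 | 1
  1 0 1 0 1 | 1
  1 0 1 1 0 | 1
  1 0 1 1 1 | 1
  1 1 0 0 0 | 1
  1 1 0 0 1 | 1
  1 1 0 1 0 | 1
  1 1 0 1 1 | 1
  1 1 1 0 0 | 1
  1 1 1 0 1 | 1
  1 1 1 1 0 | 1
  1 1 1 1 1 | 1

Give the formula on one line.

  ~a = 11111111111111110000000000000000
  ~d = 11001100110011001100110011001100
  (~a & ~d) = 11001100110011000000000000000000
  (c & b) = 00000000000011110000000000001111
  ((~a & ~d) | (c & b)) = 11001100110011110000000000001111
  (b | c) = 00001111111111110000111111111111
  (((~a & ~d) | (c & b)) | (b | c)) = 11001111111111110000111111111111

(((~a & ~d) | (c & b)) | (b | c))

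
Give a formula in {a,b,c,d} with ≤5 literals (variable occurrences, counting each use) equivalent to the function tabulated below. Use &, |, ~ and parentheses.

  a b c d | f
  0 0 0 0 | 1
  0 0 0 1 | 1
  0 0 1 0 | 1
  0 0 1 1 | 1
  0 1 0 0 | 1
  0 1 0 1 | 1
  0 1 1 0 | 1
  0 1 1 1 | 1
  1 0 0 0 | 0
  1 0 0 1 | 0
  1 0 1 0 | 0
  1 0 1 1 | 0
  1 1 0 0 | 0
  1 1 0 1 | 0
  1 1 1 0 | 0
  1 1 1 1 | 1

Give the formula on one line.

(~a | ((b & d) & c))

  ~a = 1111111100000000
  (b & d) = 0000010100000101
  ((b & d) & c) = 0000000100000001
  (~a | ((b & d) & c)) = 1111111100000001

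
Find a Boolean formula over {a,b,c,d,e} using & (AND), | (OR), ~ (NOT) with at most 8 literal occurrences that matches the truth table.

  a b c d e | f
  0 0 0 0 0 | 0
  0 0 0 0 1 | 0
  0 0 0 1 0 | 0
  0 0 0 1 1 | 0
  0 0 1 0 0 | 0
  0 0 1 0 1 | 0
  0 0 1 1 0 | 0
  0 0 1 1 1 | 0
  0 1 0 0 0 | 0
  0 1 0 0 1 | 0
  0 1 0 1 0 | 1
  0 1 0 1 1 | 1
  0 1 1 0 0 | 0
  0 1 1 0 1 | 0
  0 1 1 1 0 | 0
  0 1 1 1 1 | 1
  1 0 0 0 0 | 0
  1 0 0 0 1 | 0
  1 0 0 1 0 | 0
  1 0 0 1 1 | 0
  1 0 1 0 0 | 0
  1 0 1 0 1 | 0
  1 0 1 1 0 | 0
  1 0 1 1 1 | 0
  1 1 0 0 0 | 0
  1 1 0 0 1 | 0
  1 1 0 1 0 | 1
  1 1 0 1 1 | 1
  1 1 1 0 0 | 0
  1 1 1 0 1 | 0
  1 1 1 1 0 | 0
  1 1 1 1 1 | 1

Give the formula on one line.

  ~c = 11110000111100001111000011110000
  ~d = 11001100110011001100110011001100
  (~d & a) = 00000000000000001100110011001100
  ~e = 10101010101010101010101010101010
  ((~d & a) | ~e) = 10101010101010101110111011101110
  (~c & ((~d & a) | ~e)) = 10100000101000001110000011100000
  ((~c & ((~d & a) | ~e)) | e) = 11110101111101011111010111110101
  (b & d) = 00000000001100110000000000110011
  (((~c & ((~d & a) | ~e)) | e) & (b & d)) = 00000000001100010000000000110001

(((~c & ((~d & a) | ~e)) | e) & (b & d))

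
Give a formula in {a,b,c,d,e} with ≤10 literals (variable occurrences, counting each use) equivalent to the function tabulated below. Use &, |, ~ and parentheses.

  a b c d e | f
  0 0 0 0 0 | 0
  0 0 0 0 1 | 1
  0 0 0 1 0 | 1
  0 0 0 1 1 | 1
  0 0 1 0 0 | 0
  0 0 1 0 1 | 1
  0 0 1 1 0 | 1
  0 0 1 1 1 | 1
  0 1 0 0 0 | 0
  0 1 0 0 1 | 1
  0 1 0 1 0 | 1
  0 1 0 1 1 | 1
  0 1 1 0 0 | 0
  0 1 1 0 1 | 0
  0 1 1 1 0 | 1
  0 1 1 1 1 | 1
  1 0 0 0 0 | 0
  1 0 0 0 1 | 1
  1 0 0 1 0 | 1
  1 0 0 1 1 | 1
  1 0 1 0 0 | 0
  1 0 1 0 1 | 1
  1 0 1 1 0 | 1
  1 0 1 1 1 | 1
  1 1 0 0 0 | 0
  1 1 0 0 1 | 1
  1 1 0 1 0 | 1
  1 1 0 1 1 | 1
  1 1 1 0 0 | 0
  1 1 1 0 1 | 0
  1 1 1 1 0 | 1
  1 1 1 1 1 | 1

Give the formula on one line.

(((e | ~b) & (~c & b)) | (d | (~b & e)))

  ~b = 11111111000000001111111100000000
  (e | ~b) = 11111111010101011111111101010101
  ~c = 11110000111100001111000011110000
  (~c & b) = 00000000111100000000000011110000
  ((e | ~b) & (~c & b)) = 00000000010100000000000001010000
  (~b & e) = 01010101000000000101010100000000
  (d | (~b & e)) = 01110111001100110111011100110011
  (((e | ~b) & (~c & b)) | (d | (~b & e))) = 01110111011100110111011101110011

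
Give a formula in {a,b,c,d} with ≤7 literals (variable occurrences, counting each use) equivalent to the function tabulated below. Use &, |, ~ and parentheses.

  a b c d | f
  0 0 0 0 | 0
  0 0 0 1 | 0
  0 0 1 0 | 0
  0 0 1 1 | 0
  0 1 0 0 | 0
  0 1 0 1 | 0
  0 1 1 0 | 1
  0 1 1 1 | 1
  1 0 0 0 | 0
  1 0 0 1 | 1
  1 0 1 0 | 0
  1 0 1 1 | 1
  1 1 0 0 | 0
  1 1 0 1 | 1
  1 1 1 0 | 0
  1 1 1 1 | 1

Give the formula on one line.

  (d & a) = 0000000001010101
  ~a = 1111111100000000
  (a | b) = 0000111111111111
  ((a | b) & c) = 0000001100110011
  (~a & ((a | b) & c)) = 0000001100000000
  ((d & a) | (~a & ((a | b) & c))) = 0000001101010101

((d & a) | (~a & ((a | b) & c)))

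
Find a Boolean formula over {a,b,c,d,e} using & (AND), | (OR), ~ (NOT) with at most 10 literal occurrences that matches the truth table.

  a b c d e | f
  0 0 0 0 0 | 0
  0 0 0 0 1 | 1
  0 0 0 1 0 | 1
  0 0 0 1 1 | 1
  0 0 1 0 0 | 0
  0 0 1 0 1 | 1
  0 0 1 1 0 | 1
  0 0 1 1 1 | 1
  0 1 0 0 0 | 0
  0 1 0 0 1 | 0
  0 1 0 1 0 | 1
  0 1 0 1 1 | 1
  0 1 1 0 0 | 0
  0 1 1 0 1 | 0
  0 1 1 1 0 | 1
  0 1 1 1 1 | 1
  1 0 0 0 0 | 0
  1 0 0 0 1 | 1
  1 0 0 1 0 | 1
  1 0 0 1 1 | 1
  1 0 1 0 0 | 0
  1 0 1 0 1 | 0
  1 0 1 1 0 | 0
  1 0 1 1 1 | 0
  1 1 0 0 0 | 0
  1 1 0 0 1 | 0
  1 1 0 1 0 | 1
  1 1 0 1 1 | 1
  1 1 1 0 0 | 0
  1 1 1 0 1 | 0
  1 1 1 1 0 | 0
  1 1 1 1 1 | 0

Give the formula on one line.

  ~e = 10101010101010101010101010101010
  (d & ~e) = 00100010001000100010001000100010
  ~b = 11111111000000001111111100000000
  (d | e) = 01110111011101110111011101110111
  (~b & (d | e)) = 01110111000000000111011100000000
  ((d & ~e) | (~b & (d | e))) = 01110111001000100111011100100010
  (d | ((d & ~e) | (~b & (d | e)))) = 01110111001100110111011100110011
  ~c = 11110000111100001111000011110000
  ~a = 11111111111111110000000000000000
  (~c | ~a) = 11111111111111111111000011110000
  ((d | ((d & ~e) | (~b & (d | e)))) & (~c | ~a)) = 01110111001100110111000000110000

((d | ((d & ~e) | (~b & (d | e)))) & (~c | ~a))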